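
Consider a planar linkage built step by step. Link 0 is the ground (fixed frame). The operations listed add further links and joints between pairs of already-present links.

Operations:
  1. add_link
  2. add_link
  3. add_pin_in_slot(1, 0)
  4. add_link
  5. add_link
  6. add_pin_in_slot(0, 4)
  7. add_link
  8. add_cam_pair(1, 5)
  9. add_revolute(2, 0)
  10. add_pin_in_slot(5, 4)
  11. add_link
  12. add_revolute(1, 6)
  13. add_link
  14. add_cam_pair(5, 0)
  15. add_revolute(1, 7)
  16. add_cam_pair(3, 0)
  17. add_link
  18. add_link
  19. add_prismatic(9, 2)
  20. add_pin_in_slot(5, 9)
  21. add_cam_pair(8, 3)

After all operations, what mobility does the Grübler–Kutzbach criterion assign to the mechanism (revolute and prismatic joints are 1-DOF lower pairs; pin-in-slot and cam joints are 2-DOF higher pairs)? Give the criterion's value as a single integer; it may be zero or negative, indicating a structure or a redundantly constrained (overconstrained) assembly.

M = 11

[1;0;0] (link 0 is ground)
L+ [2;0;0]
L+ [3;0;0]
PS(1,0)∈J2 [3;0;1]
L+ [4;0;1]
L+ [5;0;1]
PS(0,4)∈J2 [5;0;2]
L+ [6;0;2]
C(1,5)∈J2 [6;0;3]
R(2,0)∈J1 [6;1;3]
PS(5,4)∈J2 [6;1;4]
L+ [7;1;4]
R(1,6)∈J1 [7;2;4]
L+ [8;2;4]
C(5,0)∈J2 [8;2;5]
R(1,7)∈J1 [8;3;5]
C(3,0)∈J2 [8;3;6]
L+ [9;3;6]
L+ [10;3;6]
P(9,2)∈J1 [10;4;6]
PS(5,9)∈J2 [10;4;7]
C(8,3)∈J2 [10;4;8]
mobility = 27 − 8 − 8 = 11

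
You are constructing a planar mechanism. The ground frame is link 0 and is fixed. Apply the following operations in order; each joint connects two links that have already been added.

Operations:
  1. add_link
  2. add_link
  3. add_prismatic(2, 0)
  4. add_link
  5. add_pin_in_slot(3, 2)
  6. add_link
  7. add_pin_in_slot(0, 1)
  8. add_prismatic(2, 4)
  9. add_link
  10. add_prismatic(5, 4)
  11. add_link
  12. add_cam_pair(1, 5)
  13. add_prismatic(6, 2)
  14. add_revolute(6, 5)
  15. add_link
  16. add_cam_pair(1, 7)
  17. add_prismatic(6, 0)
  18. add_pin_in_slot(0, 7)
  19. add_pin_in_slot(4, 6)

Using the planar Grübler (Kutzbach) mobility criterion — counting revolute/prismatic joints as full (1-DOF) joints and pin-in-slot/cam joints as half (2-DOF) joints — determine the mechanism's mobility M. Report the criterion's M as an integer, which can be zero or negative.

M = 3

(L,J1,J2)=(1,0,0); link0 fixed
link1: (2,0,0)
link2: (3,0,0)
P 2-0 [J1]: (3,1,0)
link3: (4,1,0)
PS 3-2 [J2]: (4,1,1)
link4: (5,1,1)
PS 0-1 [J2]: (5,1,2)
P 2-4 [J1]: (5,2,2)
link5: (6,2,2)
P 5-4 [J1]: (6,3,2)
link6: (7,3,2)
C 1-5 [J2]: (7,3,3)
P 6-2 [J1]: (7,4,3)
R 6-5 [J1]: (7,5,3)
link7: (8,5,3)
C 1-7 [J2]: (8,5,4)
P 6-0 [J1]: (8,6,4)
PS 0-7 [J2]: (8,6,5)
PS 4-6 [J2]: (8,6,6)
Grübler: 3·7 − 2·6 − 6 = 3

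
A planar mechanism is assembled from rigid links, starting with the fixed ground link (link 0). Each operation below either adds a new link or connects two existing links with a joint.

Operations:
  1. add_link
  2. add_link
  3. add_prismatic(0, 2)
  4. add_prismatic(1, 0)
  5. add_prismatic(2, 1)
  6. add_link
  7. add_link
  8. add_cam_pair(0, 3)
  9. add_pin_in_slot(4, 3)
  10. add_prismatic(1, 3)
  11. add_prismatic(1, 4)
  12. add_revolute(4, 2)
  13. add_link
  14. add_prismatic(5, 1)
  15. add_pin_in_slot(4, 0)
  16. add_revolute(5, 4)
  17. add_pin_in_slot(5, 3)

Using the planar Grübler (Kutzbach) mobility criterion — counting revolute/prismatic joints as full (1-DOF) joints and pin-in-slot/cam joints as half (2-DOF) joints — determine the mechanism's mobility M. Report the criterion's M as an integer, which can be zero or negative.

ground; <1,0,0>
#1 <2,0,0>
#2 <3,0,0>
P:0↔2 J1 <3,1,0>
P:1↔0 J1 <3,2,0>
P:2↔1 J1 <3,3,0>
#3 <4,3,0>
#4 <5,3,0>
C:0↔3 J2 <5,3,1>
PS:4↔3 J2 <5,3,2>
P:1↔3 J1 <5,4,2>
P:1↔4 J1 <5,5,2>
R:4↔2 J1 <5,6,2>
#5 <6,6,2>
P:5↔1 J1 <6,7,2>
PS:4↔0 J2 <6,7,3>
R:5↔4 J1 <6,8,3>
PS:5↔3 J2 <6,8,4>
3×5 − 2×8 − 1×4 = -5

M = -5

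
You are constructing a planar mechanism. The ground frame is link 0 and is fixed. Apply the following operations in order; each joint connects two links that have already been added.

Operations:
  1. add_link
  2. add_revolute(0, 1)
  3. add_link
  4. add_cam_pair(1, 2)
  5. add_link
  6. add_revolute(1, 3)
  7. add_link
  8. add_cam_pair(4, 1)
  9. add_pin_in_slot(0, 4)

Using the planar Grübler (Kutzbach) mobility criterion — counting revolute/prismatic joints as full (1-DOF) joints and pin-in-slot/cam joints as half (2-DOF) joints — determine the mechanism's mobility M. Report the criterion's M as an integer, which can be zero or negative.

L=1 J1=0 J2=0
add link → L=2 J1=0 J2=0
R@0,1 dof=1 J1 → L=2 J1=1 J2=0
add link → L=3 J1=1 J2=0
C@1,2 dof=2 J2 → L=3 J1=1 J2=1
add link → L=4 J1=1 J2=1
R@1,3 dof=1 J1 → L=4 J1=2 J2=1
add link → L=5 J1=2 J2=1
C@4,1 dof=2 J2 → L=5 J1=2 J2=2
PS@0,4 dof=2 J2 → L=5 J1=2 J2=3
M=3(L−1)−2J1−J2=3·4−2·2−3=5

M = 5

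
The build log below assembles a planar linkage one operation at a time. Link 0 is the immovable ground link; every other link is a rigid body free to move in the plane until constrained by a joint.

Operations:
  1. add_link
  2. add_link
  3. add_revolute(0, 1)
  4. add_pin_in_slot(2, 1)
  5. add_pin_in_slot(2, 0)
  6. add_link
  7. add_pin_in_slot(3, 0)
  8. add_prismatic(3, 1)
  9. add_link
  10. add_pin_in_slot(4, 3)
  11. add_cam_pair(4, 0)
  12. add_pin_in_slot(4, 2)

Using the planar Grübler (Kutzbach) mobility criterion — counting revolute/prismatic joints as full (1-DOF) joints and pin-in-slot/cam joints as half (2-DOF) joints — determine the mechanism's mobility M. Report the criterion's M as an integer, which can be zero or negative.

link 0 = ground. State L|J1|J2 = 1|0|0
+link1  2|0|0
+link2  3|0|0
R(0,1) f=1→J1  3|1|0
PS(2,1) f=2→J2  3|1|1
PS(2,0) f=2→J2  3|1|2
+link3  4|1|2
PS(3,0) f=2→J2  4|1|3
P(3,1) f=1→J1  4|2|3
+link4  5|2|3
PS(4,3) f=2→J2  5|2|4
C(4,0) f=2→J2  5|2|5
PS(4,2) f=2→J2  5|2|6
M = 3(5−1)−2·2−6 = 12−4−6 = 2

M = 2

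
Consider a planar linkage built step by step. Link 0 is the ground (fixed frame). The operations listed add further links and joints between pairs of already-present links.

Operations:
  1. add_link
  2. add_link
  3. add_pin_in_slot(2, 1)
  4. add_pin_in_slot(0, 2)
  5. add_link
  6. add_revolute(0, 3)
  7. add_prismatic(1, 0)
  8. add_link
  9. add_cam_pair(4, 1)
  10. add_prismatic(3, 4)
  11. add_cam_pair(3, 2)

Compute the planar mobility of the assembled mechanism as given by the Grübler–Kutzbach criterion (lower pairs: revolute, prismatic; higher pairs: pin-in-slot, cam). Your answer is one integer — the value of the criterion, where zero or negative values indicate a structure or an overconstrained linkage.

M = 2

link 0 = ground. State L|J1|J2 = 1|0|0
+link1  2|0|0
+link2  3|0|0
PS(2,1) f=2→J2  3|0|1
PS(0,2) f=2→J2  3|0|2
+link3  4|0|2
R(0,3) f=1→J1  4|1|2
P(1,0) f=1→J1  4|2|2
+link4  5|2|2
C(4,1) f=2→J2  5|2|3
P(3,4) f=1→J1  5|3|3
C(3,2) f=2→J2  5|3|4
M = 3(5−1)−2·3−4 = 12−6−4 = 2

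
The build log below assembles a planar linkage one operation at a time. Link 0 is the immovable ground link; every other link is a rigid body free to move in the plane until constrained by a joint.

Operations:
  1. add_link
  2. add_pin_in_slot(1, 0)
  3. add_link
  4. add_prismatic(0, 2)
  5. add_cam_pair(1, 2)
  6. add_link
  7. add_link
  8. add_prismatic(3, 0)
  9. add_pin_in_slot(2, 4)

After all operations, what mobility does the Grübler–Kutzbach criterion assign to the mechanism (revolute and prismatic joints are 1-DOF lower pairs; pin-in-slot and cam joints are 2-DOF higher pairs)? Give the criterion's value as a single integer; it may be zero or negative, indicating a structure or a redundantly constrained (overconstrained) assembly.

M = 5

link 0 = ground. State L|J1|J2 = 1|0|0
+link1  2|0|0
PS(1,0) f=2→J2  2|0|1
+link2  3|0|1
P(0,2) f=1→J1  3|1|1
C(1,2) f=2→J2  3|1|2
+link3  4|1|2
+link4  5|1|2
P(3,0) f=1→J1  5|2|2
PS(2,4) f=2→J2  5|2|3
M = 3(5−1)−2·2−3 = 12−4−3 = 5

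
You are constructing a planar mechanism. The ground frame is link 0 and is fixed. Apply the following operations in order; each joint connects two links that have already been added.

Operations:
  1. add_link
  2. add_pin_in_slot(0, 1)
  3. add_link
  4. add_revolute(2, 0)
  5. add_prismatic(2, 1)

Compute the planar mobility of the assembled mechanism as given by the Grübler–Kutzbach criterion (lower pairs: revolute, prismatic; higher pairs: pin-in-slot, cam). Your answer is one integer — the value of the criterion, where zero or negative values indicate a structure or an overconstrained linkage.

M = 1

L=1 J1=0 J2=0
add link → L=2 J1=0 J2=0
PS@0,1 dof=2 J2 → L=2 J1=0 J2=1
add link → L=3 J1=0 J2=1
R@2,0 dof=1 J1 → L=3 J1=1 J2=1
P@2,1 dof=1 J1 → L=3 J1=2 J2=1
M=3(L−1)−2J1−J2=3·2−2·2−1=1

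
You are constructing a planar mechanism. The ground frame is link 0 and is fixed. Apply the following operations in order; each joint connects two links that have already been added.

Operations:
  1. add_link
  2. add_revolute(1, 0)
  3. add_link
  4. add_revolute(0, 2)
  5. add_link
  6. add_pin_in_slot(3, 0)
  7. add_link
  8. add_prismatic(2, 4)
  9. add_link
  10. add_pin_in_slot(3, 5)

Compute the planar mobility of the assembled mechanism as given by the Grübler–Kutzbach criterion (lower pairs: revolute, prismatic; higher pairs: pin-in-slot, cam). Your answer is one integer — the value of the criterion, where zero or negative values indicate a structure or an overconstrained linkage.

link 0 = ground. State L|J1|J2 = 1|0|0
+link1  2|0|0
R(1,0) f=1→J1  2|1|0
+link2  3|1|0
R(0,2) f=1→J1  3|2|0
+link3  4|2|0
PS(3,0) f=2→J2  4|2|1
+link4  5|2|1
P(2,4) f=1→J1  5|3|1
+link5  6|3|1
PS(3,5) f=2→J2  6|3|2
M = 3(6−1)−2·3−2 = 15−6−2 = 7

M = 7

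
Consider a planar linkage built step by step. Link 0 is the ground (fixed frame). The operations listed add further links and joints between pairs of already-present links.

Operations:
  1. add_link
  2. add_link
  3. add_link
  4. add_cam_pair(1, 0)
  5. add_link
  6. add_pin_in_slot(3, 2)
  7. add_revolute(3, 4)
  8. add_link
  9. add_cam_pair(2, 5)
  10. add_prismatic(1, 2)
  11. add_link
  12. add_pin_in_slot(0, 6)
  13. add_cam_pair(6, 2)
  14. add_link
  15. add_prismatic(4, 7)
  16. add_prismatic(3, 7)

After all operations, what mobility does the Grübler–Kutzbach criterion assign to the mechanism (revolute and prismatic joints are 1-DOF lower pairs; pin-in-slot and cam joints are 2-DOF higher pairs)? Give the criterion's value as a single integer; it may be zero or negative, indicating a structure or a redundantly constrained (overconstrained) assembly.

M = 8

link 0 = ground. State L|J1|J2 = 1|0|0
+link1  2|0|0
+link2  3|0|0
+link3  4|0|0
C(1,0) f=2→J2  4|0|1
+link4  5|0|1
PS(3,2) f=2→J2  5|0|2
R(3,4) f=1→J1  5|1|2
+link5  6|1|2
C(2,5) f=2→J2  6|1|3
P(1,2) f=1→J1  6|2|3
+link6  7|2|3
PS(0,6) f=2→J2  7|2|4
C(6,2) f=2→J2  7|2|5
+link7  8|2|5
P(4,7) f=1→J1  8|3|5
P(3,7) f=1→J1  8|4|5
M = 3(8−1)−2·4−5 = 21−8−5 = 8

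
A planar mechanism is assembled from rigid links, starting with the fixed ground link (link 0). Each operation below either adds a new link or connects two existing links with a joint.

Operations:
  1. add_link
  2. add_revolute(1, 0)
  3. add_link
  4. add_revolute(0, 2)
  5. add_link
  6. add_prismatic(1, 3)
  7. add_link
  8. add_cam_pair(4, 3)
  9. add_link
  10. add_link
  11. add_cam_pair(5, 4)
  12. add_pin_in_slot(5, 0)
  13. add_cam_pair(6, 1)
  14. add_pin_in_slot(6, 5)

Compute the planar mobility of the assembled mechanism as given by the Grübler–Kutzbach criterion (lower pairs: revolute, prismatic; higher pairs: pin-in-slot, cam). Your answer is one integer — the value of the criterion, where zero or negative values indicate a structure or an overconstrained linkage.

M = 7

L=1 J1=0 J2=0
add link → L=2 J1=0 J2=0
R@1,0 dof=1 J1 → L=2 J1=1 J2=0
add link → L=3 J1=1 J2=0
R@0,2 dof=1 J1 → L=3 J1=2 J2=0
add link → L=4 J1=2 J2=0
P@1,3 dof=1 J1 → L=4 J1=3 J2=0
add link → L=5 J1=3 J2=0
C@4,3 dof=2 J2 → L=5 J1=3 J2=1
add link → L=6 J1=3 J2=1
add link → L=7 J1=3 J2=1
C@5,4 dof=2 J2 → L=7 J1=3 J2=2
PS@5,0 dof=2 J2 → L=7 J1=3 J2=3
C@6,1 dof=2 J2 → L=7 J1=3 J2=4
PS@6,5 dof=2 J2 → L=7 J1=3 J2=5
M=3(L−1)−2J1−J2=3·6−2·3−5=7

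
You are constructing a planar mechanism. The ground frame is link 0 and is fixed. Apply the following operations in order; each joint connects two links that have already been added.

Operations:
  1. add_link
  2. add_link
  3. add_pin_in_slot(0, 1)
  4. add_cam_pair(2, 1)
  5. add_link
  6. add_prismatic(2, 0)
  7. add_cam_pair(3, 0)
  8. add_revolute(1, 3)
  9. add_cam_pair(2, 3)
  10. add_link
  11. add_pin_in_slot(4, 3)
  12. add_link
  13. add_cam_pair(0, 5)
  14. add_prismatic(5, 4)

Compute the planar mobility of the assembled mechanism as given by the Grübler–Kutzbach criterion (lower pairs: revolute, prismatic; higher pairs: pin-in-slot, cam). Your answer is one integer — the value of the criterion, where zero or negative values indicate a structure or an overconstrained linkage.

[1;0;0] (link 0 is ground)
L+ [2;0;0]
L+ [3;0;0]
PS(0,1)∈J2 [3;0;1]
C(2,1)∈J2 [3;0;2]
L+ [4;0;2]
P(2,0)∈J1 [4;1;2]
C(3,0)∈J2 [4;1;3]
R(1,3)∈J1 [4;2;3]
C(2,3)∈J2 [4;2;4]
L+ [5;2;4]
PS(4,3)∈J2 [5;2;5]
L+ [6;2;5]
C(0,5)∈J2 [6;2;6]
P(5,4)∈J1 [6;3;6]
mobility = 15 − 6 − 6 = 3

M = 3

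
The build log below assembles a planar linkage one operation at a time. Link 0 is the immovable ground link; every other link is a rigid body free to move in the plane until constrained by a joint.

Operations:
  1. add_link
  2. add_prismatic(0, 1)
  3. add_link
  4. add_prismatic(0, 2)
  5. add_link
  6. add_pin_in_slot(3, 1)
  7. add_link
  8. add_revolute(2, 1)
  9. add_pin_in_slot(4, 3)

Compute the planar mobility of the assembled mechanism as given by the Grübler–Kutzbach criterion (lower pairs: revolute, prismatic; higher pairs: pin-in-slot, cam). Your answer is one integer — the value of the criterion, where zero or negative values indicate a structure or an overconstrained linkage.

M = 4

[1;0;0] (link 0 is ground)
L+ [2;0;0]
P(0,1)∈J1 [2;1;0]
L+ [3;1;0]
P(0,2)∈J1 [3;2;0]
L+ [4;2;0]
PS(3,1)∈J2 [4;2;1]
L+ [5;2;1]
R(2,1)∈J1 [5;3;1]
PS(4,3)∈J2 [5;3;2]
mobility = 12 − 6 − 2 = 4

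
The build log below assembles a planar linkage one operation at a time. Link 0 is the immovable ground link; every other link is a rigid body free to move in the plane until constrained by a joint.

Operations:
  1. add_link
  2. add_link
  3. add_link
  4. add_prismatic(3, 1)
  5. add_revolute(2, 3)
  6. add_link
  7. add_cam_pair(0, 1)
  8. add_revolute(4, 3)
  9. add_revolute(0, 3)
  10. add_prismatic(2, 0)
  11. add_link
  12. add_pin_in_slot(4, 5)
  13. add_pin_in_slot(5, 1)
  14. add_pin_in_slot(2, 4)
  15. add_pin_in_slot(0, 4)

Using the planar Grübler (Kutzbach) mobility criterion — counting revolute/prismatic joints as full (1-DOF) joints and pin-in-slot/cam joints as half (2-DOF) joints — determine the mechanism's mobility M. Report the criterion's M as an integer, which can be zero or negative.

M = 0

L=1 J1=0 J2=0
add link → L=2 J1=0 J2=0
add link → L=3 J1=0 J2=0
add link → L=4 J1=0 J2=0
P@3,1 dof=1 J1 → L=4 J1=1 J2=0
R@2,3 dof=1 J1 → L=4 J1=2 J2=0
add link → L=5 J1=2 J2=0
C@0,1 dof=2 J2 → L=5 J1=2 J2=1
R@4,3 dof=1 J1 → L=5 J1=3 J2=1
R@0,3 dof=1 J1 → L=5 J1=4 J2=1
P@2,0 dof=1 J1 → L=5 J1=5 J2=1
add link → L=6 J1=5 J2=1
PS@4,5 dof=2 J2 → L=6 J1=5 J2=2
PS@5,1 dof=2 J2 → L=6 J1=5 J2=3
PS@2,4 dof=2 J2 → L=6 J1=5 J2=4
PS@0,4 dof=2 J2 → L=6 J1=5 J2=5
M=3(L−1)−2J1−J2=3·5−2·5−5=0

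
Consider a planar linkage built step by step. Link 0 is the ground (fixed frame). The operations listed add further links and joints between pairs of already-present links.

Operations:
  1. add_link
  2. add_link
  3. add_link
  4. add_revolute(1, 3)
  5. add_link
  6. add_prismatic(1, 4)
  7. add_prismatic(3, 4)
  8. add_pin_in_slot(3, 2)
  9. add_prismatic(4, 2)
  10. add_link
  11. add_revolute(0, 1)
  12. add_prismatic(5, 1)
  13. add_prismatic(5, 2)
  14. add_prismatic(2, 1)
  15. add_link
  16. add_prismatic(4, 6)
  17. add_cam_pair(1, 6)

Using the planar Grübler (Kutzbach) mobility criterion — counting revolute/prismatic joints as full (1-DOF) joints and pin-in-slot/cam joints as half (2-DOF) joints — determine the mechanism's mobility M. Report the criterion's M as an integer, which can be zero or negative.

[1;0;0] (link 0 is ground)
L+ [2;0;0]
L+ [3;0;0]
L+ [4;0;0]
R(1,3)∈J1 [4;1;0]
L+ [5;1;0]
P(1,4)∈J1 [5;2;0]
P(3,4)∈J1 [5;3;0]
PS(3,2)∈J2 [5;3;1]
P(4,2)∈J1 [5;4;1]
L+ [6;4;1]
R(0,1)∈J1 [6;5;1]
P(5,1)∈J1 [6;6;1]
P(5,2)∈J1 [6;7;1]
P(2,1)∈J1 [6;8;1]
L+ [7;8;1]
P(4,6)∈J1 [7;9;1]
C(1,6)∈J2 [7;9;2]
mobility = 18 − 18 − 2 = -2

M = -2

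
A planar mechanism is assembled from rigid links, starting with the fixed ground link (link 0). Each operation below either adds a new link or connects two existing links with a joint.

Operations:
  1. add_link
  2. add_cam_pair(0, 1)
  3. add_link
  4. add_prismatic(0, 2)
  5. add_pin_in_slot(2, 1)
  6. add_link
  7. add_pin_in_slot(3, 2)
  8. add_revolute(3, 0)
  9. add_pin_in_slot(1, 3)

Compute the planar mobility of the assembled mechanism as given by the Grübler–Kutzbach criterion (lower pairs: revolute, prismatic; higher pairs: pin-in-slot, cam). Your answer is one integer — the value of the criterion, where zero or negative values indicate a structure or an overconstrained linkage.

M = 1

link 0 = ground. State L|J1|J2 = 1|0|0
+link1  2|0|0
C(0,1) f=2→J2  2|0|1
+link2  3|0|1
P(0,2) f=1→J1  3|1|1
PS(2,1) f=2→J2  3|1|2
+link3  4|1|2
PS(3,2) f=2→J2  4|1|3
R(3,0) f=1→J1  4|2|3
PS(1,3) f=2→J2  4|2|4
M = 3(4−1)−2·2−4 = 9−4−4 = 1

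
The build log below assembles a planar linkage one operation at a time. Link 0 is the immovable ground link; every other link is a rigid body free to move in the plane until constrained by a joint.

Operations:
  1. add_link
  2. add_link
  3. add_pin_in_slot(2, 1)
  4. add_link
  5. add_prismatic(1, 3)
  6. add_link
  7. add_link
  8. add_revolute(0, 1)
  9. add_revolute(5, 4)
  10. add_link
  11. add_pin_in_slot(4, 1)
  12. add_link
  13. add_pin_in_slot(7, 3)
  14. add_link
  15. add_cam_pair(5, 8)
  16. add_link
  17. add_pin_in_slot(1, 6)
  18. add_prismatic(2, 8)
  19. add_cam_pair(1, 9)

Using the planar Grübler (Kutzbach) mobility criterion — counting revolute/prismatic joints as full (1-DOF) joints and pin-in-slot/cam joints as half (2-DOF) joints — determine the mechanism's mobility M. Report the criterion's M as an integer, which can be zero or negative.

ground; <1,0,0>
#1 <2,0,0>
#2 <3,0,0>
PS:2↔1 J2 <3,0,1>
#3 <4,0,1>
P:1↔3 J1 <4,1,1>
#4 <5,1,1>
#5 <6,1,1>
R:0↔1 J1 <6,2,1>
R:5↔4 J1 <6,3,1>
#6 <7,3,1>
PS:4↔1 J2 <7,3,2>
#7 <8,3,2>
PS:7↔3 J2 <8,3,3>
#8 <9,3,3>
C:5↔8 J2 <9,3,4>
#9 <10,3,4>
PS:1↔6 J2 <10,3,5>
P:2↔8 J1 <10,4,5>
C:1↔9 J2 <10,4,6>
3×9 − 2×4 − 1×6 = 13

M = 13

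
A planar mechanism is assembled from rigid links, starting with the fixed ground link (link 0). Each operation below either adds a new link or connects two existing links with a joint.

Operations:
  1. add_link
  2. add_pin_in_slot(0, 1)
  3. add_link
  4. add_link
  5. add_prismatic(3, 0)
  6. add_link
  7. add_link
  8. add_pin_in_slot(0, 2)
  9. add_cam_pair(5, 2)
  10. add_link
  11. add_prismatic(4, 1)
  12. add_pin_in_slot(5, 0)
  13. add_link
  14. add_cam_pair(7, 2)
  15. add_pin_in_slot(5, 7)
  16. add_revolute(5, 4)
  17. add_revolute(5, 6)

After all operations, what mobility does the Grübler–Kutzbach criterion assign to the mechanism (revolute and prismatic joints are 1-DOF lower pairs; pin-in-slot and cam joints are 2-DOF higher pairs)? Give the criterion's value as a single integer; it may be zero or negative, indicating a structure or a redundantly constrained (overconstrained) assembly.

ground; <1,0,0>
#1 <2,0,0>
PS:0↔1 J2 <2,0,1>
#2 <3,0,1>
#3 <4,0,1>
P:3↔0 J1 <4,1,1>
#4 <5,1,1>
#5 <6,1,1>
PS:0↔2 J2 <6,1,2>
C:5↔2 J2 <6,1,3>
#6 <7,1,3>
P:4↔1 J1 <7,2,3>
PS:5↔0 J2 <7,2,4>
#7 <8,2,4>
C:7↔2 J2 <8,2,5>
PS:5↔7 J2 <8,2,6>
R:5↔4 J1 <8,3,6>
R:5↔6 J1 <8,4,6>
3×7 − 2×4 − 1×6 = 7

M = 7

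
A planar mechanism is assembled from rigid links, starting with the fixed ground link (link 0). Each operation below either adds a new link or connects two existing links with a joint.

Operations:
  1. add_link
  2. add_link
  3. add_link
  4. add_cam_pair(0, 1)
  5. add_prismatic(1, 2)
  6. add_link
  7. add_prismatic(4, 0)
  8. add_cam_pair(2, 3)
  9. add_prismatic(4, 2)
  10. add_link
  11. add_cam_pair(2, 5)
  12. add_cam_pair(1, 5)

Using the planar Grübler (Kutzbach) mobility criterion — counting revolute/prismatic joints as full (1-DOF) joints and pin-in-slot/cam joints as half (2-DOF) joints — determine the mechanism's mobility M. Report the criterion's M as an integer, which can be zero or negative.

(L,J1,J2)=(1,0,0); link0 fixed
link1: (2,0,0)
link2: (3,0,0)
link3: (4,0,0)
C 0-1 [J2]: (4,0,1)
P 1-2 [J1]: (4,1,1)
link4: (5,1,1)
P 4-0 [J1]: (5,2,1)
C 2-3 [J2]: (5,2,2)
P 4-2 [J1]: (5,3,2)
link5: (6,3,2)
C 2-5 [J2]: (6,3,3)
C 1-5 [J2]: (6,3,4)
Grübler: 3·5 − 2·3 − 4 = 5

M = 5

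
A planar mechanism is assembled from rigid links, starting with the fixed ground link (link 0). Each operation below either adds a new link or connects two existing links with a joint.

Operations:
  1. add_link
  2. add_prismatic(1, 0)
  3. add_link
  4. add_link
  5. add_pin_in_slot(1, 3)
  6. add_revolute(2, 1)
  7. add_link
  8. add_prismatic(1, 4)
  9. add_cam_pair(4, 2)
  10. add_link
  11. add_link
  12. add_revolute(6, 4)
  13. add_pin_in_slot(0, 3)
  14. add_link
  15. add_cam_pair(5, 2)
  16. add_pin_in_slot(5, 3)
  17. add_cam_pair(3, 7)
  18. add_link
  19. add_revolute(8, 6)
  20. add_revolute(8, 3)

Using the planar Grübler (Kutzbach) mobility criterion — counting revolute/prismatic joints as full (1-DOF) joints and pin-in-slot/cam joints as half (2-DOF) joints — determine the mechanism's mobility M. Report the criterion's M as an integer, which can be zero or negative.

M = 6

L=1 J1=0 J2=0
add link → L=2 J1=0 J2=0
P@1,0 dof=1 J1 → L=2 J1=1 J2=0
add link → L=3 J1=1 J2=0
add link → L=4 J1=1 J2=0
PS@1,3 dof=2 J2 → L=4 J1=1 J2=1
R@2,1 dof=1 J1 → L=4 J1=2 J2=1
add link → L=5 J1=2 J2=1
P@1,4 dof=1 J1 → L=5 J1=3 J2=1
C@4,2 dof=2 J2 → L=5 J1=3 J2=2
add link → L=6 J1=3 J2=2
add link → L=7 J1=3 J2=2
R@6,4 dof=1 J1 → L=7 J1=4 J2=2
PS@0,3 dof=2 J2 → L=7 J1=4 J2=3
add link → L=8 J1=4 J2=3
C@5,2 dof=2 J2 → L=8 J1=4 J2=4
PS@5,3 dof=2 J2 → L=8 J1=4 J2=5
C@3,7 dof=2 J2 → L=8 J1=4 J2=6
add link → L=9 J1=4 J2=6
R@8,6 dof=1 J1 → L=9 J1=5 J2=6
R@8,3 dof=1 J1 → L=9 J1=6 J2=6
M=3(L−1)−2J1−J2=3·8−2·6−6=6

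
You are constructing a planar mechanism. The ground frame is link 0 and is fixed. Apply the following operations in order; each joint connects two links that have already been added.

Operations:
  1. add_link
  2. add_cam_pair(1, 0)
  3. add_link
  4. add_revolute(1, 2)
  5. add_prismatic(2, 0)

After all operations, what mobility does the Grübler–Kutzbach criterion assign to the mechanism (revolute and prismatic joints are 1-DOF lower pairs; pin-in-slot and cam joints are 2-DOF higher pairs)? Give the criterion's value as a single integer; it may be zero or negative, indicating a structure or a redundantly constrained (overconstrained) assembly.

M = 1

link 0 = ground. State L|J1|J2 = 1|0|0
+link1  2|0|0
C(1,0) f=2→J2  2|0|1
+link2  3|0|1
R(1,2) f=1→J1  3|1|1
P(2,0) f=1→J1  3|2|1
M = 3(3−1)−2·2−1 = 6−4−1 = 1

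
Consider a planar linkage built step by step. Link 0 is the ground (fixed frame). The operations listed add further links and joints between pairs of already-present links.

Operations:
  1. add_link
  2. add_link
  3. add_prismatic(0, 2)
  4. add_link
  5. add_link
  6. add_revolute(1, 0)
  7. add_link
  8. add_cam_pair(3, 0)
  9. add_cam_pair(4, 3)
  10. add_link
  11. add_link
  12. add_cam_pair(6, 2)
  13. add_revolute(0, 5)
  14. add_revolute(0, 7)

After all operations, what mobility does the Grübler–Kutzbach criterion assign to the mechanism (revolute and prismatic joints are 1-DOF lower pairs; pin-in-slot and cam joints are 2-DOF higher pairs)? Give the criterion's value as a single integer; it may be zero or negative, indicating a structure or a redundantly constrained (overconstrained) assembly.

link 0 = ground. State L|J1|J2 = 1|0|0
+link1  2|0|0
+link2  3|0|0
P(0,2) f=1→J1  3|1|0
+link3  4|1|0
+link4  5|1|0
R(1,0) f=1→J1  5|2|0
+link5  6|2|0
C(3,0) f=2→J2  6|2|1
C(4,3) f=2→J2  6|2|2
+link6  7|2|2
+link7  8|2|2
C(6,2) f=2→J2  8|2|3
R(0,5) f=1→J1  8|3|3
R(0,7) f=1→J1  8|4|3
M = 3(8−1)−2·4−3 = 21−8−3 = 10

M = 10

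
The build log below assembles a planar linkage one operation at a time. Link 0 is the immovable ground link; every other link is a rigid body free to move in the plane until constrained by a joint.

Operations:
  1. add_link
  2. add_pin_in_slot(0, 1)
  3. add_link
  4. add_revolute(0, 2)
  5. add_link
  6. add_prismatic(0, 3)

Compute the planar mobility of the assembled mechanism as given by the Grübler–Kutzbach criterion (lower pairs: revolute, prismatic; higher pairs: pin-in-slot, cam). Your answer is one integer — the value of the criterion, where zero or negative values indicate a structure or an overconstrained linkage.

L=1 J1=0 J2=0
add link → L=2 J1=0 J2=0
PS@0,1 dof=2 J2 → L=2 J1=0 J2=1
add link → L=3 J1=0 J2=1
R@0,2 dof=1 J1 → L=3 J1=1 J2=1
add link → L=4 J1=1 J2=1
P@0,3 dof=1 J1 → L=4 J1=2 J2=1
M=3(L−1)−2J1−J2=3·3−2·2−1=4

M = 4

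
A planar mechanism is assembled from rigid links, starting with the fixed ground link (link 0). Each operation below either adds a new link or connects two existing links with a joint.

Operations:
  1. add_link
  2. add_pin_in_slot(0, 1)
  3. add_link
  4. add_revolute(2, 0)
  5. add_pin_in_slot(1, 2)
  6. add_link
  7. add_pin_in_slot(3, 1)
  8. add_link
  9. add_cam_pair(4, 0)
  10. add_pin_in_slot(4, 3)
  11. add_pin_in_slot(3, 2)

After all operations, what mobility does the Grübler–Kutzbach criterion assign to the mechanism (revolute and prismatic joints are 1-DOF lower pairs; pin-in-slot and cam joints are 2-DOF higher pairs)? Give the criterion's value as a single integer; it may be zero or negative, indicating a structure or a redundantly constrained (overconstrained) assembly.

M = 4

[1;0;0] (link 0 is ground)
L+ [2;0;0]
PS(0,1)∈J2 [2;0;1]
L+ [3;0;1]
R(2,0)∈J1 [3;1;1]
PS(1,2)∈J2 [3;1;2]
L+ [4;1;2]
PS(3,1)∈J2 [4;1;3]
L+ [5;1;3]
C(4,0)∈J2 [5;1;4]
PS(4,3)∈J2 [5;1;5]
PS(3,2)∈J2 [5;1;6]
mobility = 12 − 2 − 6 = 4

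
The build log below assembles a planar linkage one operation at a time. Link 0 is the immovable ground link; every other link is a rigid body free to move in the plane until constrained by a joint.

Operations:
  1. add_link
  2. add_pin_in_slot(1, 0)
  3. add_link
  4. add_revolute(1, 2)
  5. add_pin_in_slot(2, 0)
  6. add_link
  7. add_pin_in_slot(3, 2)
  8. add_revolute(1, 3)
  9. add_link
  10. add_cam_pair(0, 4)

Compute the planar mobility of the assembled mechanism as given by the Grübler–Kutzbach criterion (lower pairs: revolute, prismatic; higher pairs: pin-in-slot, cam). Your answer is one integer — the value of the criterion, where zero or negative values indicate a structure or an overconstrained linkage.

M = 4

link 0 = ground. State L|J1|J2 = 1|0|0
+link1  2|0|0
PS(1,0) f=2→J2  2|0|1
+link2  3|0|1
R(1,2) f=1→J1  3|1|1
PS(2,0) f=2→J2  3|1|2
+link3  4|1|2
PS(3,2) f=2→J2  4|1|3
R(1,3) f=1→J1  4|2|3
+link4  5|2|3
C(0,4) f=2→J2  5|2|4
M = 3(5−1)−2·2−4 = 12−4−4 = 4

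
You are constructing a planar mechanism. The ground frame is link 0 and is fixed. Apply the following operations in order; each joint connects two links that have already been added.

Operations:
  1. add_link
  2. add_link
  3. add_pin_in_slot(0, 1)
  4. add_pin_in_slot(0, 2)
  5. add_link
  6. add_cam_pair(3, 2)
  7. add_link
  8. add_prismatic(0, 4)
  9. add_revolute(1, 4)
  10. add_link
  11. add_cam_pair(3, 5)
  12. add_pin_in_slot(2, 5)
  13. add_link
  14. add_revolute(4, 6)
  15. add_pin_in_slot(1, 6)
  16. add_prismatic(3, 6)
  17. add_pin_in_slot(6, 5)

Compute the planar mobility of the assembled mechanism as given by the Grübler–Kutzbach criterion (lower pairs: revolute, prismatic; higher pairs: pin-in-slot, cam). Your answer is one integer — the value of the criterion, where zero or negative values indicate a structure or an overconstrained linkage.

[1;0;0] (link 0 is ground)
L+ [2;0;0]
L+ [3;0;0]
PS(0,1)∈J2 [3;0;1]
PS(0,2)∈J2 [3;0;2]
L+ [4;0;2]
C(3,2)∈J2 [4;0;3]
L+ [5;0;3]
P(0,4)∈J1 [5;1;3]
R(1,4)∈J1 [5;2;3]
L+ [6;2;3]
C(3,5)∈J2 [6;2;4]
PS(2,5)∈J2 [6;2;5]
L+ [7;2;5]
R(4,6)∈J1 [7;3;5]
PS(1,6)∈J2 [7;3;6]
P(3,6)∈J1 [7;4;6]
PS(6,5)∈J2 [7;4;7]
mobility = 18 − 8 − 7 = 3

M = 3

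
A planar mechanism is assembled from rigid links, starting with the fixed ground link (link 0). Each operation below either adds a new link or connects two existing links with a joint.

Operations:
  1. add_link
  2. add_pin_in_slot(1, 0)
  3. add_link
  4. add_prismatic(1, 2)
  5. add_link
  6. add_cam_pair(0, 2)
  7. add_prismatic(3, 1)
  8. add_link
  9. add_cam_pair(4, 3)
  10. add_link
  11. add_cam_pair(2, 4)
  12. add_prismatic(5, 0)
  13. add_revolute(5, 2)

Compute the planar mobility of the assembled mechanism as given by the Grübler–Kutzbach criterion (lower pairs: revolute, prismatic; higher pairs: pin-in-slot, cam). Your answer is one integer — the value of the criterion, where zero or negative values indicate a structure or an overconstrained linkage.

M = 3

[1;0;0] (link 0 is ground)
L+ [2;0;0]
PS(1,0)∈J2 [2;0;1]
L+ [3;0;1]
P(1,2)∈J1 [3;1;1]
L+ [4;1;1]
C(0,2)∈J2 [4;1;2]
P(3,1)∈J1 [4;2;2]
L+ [5;2;2]
C(4,3)∈J2 [5;2;3]
L+ [6;2;3]
C(2,4)∈J2 [6;2;4]
P(5,0)∈J1 [6;3;4]
R(5,2)∈J1 [6;4;4]
mobility = 15 − 8 − 4 = 3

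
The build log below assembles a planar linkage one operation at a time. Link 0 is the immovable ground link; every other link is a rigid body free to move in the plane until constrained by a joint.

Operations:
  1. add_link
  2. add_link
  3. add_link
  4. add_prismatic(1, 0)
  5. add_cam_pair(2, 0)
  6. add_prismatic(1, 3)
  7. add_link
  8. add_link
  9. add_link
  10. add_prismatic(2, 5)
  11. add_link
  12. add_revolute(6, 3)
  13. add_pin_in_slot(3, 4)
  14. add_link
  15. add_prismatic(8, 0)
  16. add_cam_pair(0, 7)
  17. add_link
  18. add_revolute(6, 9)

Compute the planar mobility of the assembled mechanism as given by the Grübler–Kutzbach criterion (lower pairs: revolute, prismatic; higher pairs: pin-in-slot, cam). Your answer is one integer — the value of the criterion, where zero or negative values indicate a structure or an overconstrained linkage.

ground; <1,0,0>
#1 <2,0,0>
#2 <3,0,0>
#3 <4,0,0>
P:1↔0 J1 <4,1,0>
C:2↔0 J2 <4,1,1>
P:1↔3 J1 <4,2,1>
#4 <5,2,1>
#5 <6,2,1>
#6 <7,2,1>
P:2↔5 J1 <7,3,1>
#7 <8,3,1>
R:6↔3 J1 <8,4,1>
PS:3↔4 J2 <8,4,2>
#8 <9,4,2>
P:8↔0 J1 <9,5,2>
C:0↔7 J2 <9,5,3>
#9 <10,5,3>
R:6↔9 J1 <10,6,3>
3×9 − 2×6 − 1×3 = 12

M = 12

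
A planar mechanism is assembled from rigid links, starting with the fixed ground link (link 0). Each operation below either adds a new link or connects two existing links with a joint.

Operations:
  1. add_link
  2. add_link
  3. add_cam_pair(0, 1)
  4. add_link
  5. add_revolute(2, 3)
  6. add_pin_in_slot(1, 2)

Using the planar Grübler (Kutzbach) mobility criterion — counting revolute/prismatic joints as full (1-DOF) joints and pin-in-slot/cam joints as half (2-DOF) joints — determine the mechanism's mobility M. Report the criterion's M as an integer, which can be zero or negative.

link 0 = ground. State L|J1|J2 = 1|0|0
+link1  2|0|0
+link2  3|0|0
C(0,1) f=2→J2  3|0|1
+link3  4|0|1
R(2,3) f=1→J1  4|1|1
PS(1,2) f=2→J2  4|1|2
M = 3(4−1)−2·1−2 = 9−2−2 = 5

M = 5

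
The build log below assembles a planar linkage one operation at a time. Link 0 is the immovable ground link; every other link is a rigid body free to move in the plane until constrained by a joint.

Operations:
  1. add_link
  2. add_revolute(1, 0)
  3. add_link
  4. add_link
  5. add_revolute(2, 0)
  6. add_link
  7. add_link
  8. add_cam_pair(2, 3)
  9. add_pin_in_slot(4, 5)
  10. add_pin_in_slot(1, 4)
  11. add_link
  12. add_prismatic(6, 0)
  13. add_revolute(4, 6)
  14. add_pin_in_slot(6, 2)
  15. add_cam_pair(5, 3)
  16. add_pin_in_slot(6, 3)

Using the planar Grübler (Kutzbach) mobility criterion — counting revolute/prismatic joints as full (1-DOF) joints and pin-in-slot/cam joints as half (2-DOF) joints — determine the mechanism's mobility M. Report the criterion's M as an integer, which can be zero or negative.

[1;0;0] (link 0 is ground)
L+ [2;0;0]
R(1,0)∈J1 [2;1;0]
L+ [3;1;0]
L+ [4;1;0]
R(2,0)∈J1 [4;2;0]
L+ [5;2;0]
L+ [6;2;0]
C(2,3)∈J2 [6;2;1]
PS(4,5)∈J2 [6;2;2]
PS(1,4)∈J2 [6;2;3]
L+ [7;2;3]
P(6,0)∈J1 [7;3;3]
R(4,6)∈J1 [7;4;3]
PS(6,2)∈J2 [7;4;4]
C(5,3)∈J2 [7;4;5]
PS(6,3)∈J2 [7;4;6]
mobility = 18 − 8 − 6 = 4

M = 4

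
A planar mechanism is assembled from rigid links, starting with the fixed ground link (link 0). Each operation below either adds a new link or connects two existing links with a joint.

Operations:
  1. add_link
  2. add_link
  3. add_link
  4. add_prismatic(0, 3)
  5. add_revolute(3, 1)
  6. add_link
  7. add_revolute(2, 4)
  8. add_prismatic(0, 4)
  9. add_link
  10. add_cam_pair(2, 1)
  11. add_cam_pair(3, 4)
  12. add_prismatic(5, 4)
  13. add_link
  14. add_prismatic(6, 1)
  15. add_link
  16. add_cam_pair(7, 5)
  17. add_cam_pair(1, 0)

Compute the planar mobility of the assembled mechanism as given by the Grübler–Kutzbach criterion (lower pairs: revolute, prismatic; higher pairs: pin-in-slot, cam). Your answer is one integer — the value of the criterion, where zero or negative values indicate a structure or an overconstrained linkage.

M = 5

L=1 J1=0 J2=0
add link → L=2 J1=0 J2=0
add link → L=3 J1=0 J2=0
add link → L=4 J1=0 J2=0
P@0,3 dof=1 J1 → L=4 J1=1 J2=0
R@3,1 dof=1 J1 → L=4 J1=2 J2=0
add link → L=5 J1=2 J2=0
R@2,4 dof=1 J1 → L=5 J1=3 J2=0
P@0,4 dof=1 J1 → L=5 J1=4 J2=0
add link → L=6 J1=4 J2=0
C@2,1 dof=2 J2 → L=6 J1=4 J2=1
C@3,4 dof=2 J2 → L=6 J1=4 J2=2
P@5,4 dof=1 J1 → L=6 J1=5 J2=2
add link → L=7 J1=5 J2=2
P@6,1 dof=1 J1 → L=7 J1=6 J2=2
add link → L=8 J1=6 J2=2
C@7,5 dof=2 J2 → L=8 J1=6 J2=3
C@1,0 dof=2 J2 → L=8 J1=6 J2=4
M=3(L−1)−2J1−J2=3·7−2·6−4=5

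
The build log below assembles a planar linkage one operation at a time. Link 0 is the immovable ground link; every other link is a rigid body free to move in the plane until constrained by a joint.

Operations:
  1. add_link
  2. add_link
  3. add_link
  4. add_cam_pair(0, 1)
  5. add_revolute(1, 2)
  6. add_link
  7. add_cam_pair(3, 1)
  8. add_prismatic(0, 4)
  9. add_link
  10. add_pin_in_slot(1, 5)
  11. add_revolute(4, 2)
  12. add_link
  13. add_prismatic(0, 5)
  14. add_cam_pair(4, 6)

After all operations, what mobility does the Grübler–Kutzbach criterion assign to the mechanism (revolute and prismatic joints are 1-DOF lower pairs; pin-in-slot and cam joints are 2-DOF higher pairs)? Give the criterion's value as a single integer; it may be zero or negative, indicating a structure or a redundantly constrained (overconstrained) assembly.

M = 6

(L,J1,J2)=(1,0,0); link0 fixed
link1: (2,0,0)
link2: (3,0,0)
link3: (4,0,0)
C 0-1 [J2]: (4,0,1)
R 1-2 [J1]: (4,1,1)
link4: (5,1,1)
C 3-1 [J2]: (5,1,2)
P 0-4 [J1]: (5,2,2)
link5: (6,2,2)
PS 1-5 [J2]: (6,2,3)
R 4-2 [J1]: (6,3,3)
link6: (7,3,3)
P 0-5 [J1]: (7,4,3)
C 4-6 [J2]: (7,4,4)
Grübler: 3·6 − 2·4 − 4 = 6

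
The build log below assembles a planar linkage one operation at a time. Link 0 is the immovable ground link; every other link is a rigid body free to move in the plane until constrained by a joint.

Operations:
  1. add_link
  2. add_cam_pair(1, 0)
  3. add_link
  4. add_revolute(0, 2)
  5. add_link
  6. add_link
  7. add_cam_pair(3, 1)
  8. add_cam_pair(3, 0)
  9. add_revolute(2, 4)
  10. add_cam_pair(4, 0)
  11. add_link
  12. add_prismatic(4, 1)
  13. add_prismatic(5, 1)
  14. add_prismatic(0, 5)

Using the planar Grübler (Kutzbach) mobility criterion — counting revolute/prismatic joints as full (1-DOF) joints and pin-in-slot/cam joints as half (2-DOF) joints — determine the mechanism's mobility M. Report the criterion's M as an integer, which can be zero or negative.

ground; <1,0,0>
#1 <2,0,0>
C:1↔0 J2 <2,0,1>
#2 <3,0,1>
R:0↔2 J1 <3,1,1>
#3 <4,1,1>
#4 <5,1,1>
C:3↔1 J2 <5,1,2>
C:3↔0 J2 <5,1,3>
R:2↔4 J1 <5,2,3>
C:4↔0 J2 <5,2,4>
#5 <6,2,4>
P:4↔1 J1 <6,3,4>
P:5↔1 J1 <6,4,4>
P:0↔5 J1 <6,5,4>
3×5 − 2×5 − 1×4 = 1

M = 1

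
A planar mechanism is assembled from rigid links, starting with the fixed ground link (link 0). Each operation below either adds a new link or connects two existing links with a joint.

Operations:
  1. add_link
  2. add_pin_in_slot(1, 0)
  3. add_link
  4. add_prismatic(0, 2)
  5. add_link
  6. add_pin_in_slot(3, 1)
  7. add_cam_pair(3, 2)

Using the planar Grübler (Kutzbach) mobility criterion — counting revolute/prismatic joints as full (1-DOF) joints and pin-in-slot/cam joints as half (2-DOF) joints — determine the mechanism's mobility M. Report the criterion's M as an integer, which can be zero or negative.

M = 4

(L,J1,J2)=(1,0,0); link0 fixed
link1: (2,0,0)
PS 1-0 [J2]: (2,0,1)
link2: (3,0,1)
P 0-2 [J1]: (3,1,1)
link3: (4,1,1)
PS 3-1 [J2]: (4,1,2)
C 3-2 [J2]: (4,1,3)
Grübler: 3·3 − 2·1 − 3 = 4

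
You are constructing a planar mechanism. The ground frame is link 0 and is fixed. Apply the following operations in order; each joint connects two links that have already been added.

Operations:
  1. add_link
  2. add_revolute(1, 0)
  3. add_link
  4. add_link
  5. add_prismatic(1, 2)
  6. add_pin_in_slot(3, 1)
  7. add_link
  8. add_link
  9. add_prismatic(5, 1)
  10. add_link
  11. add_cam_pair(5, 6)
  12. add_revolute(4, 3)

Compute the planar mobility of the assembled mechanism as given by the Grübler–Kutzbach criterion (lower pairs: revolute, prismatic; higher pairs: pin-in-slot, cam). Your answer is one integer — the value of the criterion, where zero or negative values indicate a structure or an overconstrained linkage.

M = 8

(L,J1,J2)=(1,0,0); link0 fixed
link1: (2,0,0)
R 1-0 [J1]: (2,1,0)
link2: (3,1,0)
link3: (4,1,0)
P 1-2 [J1]: (4,2,0)
PS 3-1 [J2]: (4,2,1)
link4: (5,2,1)
link5: (6,2,1)
P 5-1 [J1]: (6,3,1)
link6: (7,3,1)
C 5-6 [J2]: (7,3,2)
R 4-3 [J1]: (7,4,2)
Grübler: 3·6 − 2·4 − 2 = 8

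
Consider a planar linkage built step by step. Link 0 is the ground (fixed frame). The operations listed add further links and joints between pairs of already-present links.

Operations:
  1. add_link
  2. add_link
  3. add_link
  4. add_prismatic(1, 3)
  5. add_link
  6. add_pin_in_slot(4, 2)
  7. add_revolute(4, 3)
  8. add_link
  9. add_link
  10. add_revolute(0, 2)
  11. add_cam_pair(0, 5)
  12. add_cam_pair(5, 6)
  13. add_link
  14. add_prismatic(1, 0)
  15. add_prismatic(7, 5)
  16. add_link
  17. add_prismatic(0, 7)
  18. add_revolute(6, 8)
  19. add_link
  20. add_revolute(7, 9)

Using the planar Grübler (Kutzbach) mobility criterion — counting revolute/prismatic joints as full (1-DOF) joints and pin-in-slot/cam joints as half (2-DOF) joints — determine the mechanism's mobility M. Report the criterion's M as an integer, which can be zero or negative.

M = 8

L=1 J1=0 J2=0
add link → L=2 J1=0 J2=0
add link → L=3 J1=0 J2=0
add link → L=4 J1=0 J2=0
P@1,3 dof=1 J1 → L=4 J1=1 J2=0
add link → L=5 J1=1 J2=0
PS@4,2 dof=2 J2 → L=5 J1=1 J2=1
R@4,3 dof=1 J1 → L=5 J1=2 J2=1
add link → L=6 J1=2 J2=1
add link → L=7 J1=2 J2=1
R@0,2 dof=1 J1 → L=7 J1=3 J2=1
C@0,5 dof=2 J2 → L=7 J1=3 J2=2
C@5,6 dof=2 J2 → L=7 J1=3 J2=3
add link → L=8 J1=3 J2=3
P@1,0 dof=1 J1 → L=8 J1=4 J2=3
P@7,5 dof=1 J1 → L=8 J1=5 J2=3
add link → L=9 J1=5 J2=3
P@0,7 dof=1 J1 → L=9 J1=6 J2=3
R@6,8 dof=1 J1 → L=9 J1=7 J2=3
add link → L=10 J1=7 J2=3
R@7,9 dof=1 J1 → L=10 J1=8 J2=3
M=3(L−1)−2J1−J2=3·9−2·8−3=8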